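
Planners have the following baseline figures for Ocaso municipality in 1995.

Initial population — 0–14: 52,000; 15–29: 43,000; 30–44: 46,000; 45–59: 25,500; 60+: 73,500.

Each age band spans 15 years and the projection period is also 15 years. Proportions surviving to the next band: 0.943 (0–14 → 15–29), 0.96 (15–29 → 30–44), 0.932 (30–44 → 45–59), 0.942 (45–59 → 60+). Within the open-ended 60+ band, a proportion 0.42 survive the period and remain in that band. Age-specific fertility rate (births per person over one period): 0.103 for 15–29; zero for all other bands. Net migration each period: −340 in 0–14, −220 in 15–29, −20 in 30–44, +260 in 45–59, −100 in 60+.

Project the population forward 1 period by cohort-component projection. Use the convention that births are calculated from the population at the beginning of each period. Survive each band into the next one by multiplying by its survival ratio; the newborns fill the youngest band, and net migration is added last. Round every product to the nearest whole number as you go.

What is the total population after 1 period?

192088

Let group 1 be 0–14 through group 5 = 60+.
[period 1]
Births: 43000 × 0.103 = 4429
Group 2: 52000 × 0.943 = 49036
Group 3: 43000 × 0.96 = 41280
Group 4: 46000 × 0.932 = 42872
Group 5: 25500 × 0.942 + 73500 × 0.42 = 24021 + 30870 = 54891
Net migration: Group 1 − 340 → 4089; Group 2 − 220 → 48816; Group 3 − 20 → 41260; Group 4 + 260 → 43132; Group 5 − 100 → 54791
Giving 4089 / 48816 / 41260 / 43132 / 54791.
Total after period 1: 4089 + 48816 + 41260 + 43132 + 54791 = 192088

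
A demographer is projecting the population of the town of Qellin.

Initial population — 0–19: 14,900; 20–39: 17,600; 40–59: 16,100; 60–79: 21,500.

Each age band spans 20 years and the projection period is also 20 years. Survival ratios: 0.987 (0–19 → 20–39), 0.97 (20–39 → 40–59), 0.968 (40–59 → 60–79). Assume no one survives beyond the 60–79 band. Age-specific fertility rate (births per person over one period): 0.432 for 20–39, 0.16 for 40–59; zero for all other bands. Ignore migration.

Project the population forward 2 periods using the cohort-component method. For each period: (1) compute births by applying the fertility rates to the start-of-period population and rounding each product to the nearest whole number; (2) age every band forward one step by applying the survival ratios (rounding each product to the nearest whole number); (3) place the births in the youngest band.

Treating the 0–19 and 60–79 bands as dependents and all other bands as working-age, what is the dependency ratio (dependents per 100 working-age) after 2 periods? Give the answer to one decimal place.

105.3

(Groups numbered youngest = 1 to oldest = 4.)
After projecting period 1:
Births: 17600 * 0.432 = 7603, 16100 * 0.16 = 2576 — total 10179
Group 2: 14900 * 0.987 = 14706
Group 3: 17600 * 0.97 = 17072
Group 4: 16100 * 0.968 = 15585
Giving 10179 / 14706 / 17072 / 15585.
After projecting period 2:
Births: 14706 * 0.432 = 6353, 17072 * 0.16 = 2732 — total 9085
Group 2: 10179 * 0.987 = 10047
Group 3: 14706 * 0.97 = 14265
Group 4: 17072 * 0.968 = 16526
Giving 9085 / 10047 / 14265 / 16526.
Dependents (band 0–19 + band 60–79) = 9085 + 16526 = 25611; working-age = 24312; ratio = 25611/24312 × 100 = 105.3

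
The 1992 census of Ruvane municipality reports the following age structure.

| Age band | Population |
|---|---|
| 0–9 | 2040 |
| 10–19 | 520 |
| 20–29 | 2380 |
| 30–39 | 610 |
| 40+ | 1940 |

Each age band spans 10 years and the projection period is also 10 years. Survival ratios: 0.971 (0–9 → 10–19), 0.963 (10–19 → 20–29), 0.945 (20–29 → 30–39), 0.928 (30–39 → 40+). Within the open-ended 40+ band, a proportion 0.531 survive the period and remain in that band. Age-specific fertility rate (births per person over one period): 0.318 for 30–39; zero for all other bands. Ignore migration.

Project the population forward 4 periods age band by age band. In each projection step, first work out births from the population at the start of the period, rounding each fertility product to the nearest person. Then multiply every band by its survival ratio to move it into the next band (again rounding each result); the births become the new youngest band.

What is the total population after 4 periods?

4291

Period 1:
Births: 610 * 0.318 = 194
10–19: 2040 * 0.971 = 1981
20–29: 520 * 0.963 = 501
30–39: 2380 * 0.945 = 2249
40+: 610 * 0.928 + 1940 * 0.531 = 566 + 1030 = 1596
→ [194, 1981, 501, 2249, 1596]
Period 2:
Births: 2249 * 0.318 = 715
10–19: 194 * 0.971 = 188
20–29: 1981 * 0.963 = 1908
30–39: 501 * 0.945 = 473
40+: 2249 * 0.928 + 1596 * 0.531 = 2087 + 847 = 2934
→ [715, 188, 1908, 473, 2934]
Period 3:
Births: 473 * 0.318 = 150
10–19: 715 * 0.971 = 694
20–29: 188 * 0.963 = 181
30–39: 1908 * 0.945 = 1803
40+: 473 * 0.928 + 2934 * 0.531 = 439 + 1558 = 1997
→ [150, 694, 181, 1803, 1997]
Period 4:
Births: 1803 * 0.318 = 573
10–19: 150 * 0.971 = 146
20–29: 694 * 0.963 = 668
30–39: 181 * 0.945 = 171
40+: 1803 * 0.928 + 1997 * 0.531 = 1673 + 1060 = 2733
→ [573, 146, 668, 171, 2733]
Total after period 4: 573 + 146 + 668 + 171 + 2733 = 4291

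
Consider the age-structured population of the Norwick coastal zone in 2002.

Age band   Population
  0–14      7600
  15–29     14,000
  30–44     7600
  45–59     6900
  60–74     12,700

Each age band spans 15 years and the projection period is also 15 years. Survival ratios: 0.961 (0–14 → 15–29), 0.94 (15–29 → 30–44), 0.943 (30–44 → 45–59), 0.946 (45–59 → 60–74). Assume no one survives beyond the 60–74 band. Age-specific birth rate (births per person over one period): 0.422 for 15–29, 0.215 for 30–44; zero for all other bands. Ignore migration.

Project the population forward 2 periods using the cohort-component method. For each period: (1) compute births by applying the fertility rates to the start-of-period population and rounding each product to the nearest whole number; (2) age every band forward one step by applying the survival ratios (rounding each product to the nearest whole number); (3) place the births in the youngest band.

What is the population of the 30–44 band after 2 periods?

[period 1]
Births: 14000 × 0.422 = 5908 ; 7600 × 0.215 = 1634 → total 7542
15–29: 7600 × 0.961 = 7304
30–44: 14000 × 0.94 = 13160
45–59: 7600 × 0.943 = 7167
60–74: 6900 × 0.946 = 6527
End of period: [7542, 7304, 13160, 7167, 6527]
[period 2]
Births: 7304 × 0.422 = 3082 ; 13160 × 0.215 = 2829 → total 5911
15–29: 7542 × 0.961 = 7248
30–44: 7304 × 0.94 = 6866
45–59: 13160 × 0.943 = 12410
60–74: 7167 × 0.946 = 6780
End of period: [5911, 7248, 6866, 12410, 6780]

6866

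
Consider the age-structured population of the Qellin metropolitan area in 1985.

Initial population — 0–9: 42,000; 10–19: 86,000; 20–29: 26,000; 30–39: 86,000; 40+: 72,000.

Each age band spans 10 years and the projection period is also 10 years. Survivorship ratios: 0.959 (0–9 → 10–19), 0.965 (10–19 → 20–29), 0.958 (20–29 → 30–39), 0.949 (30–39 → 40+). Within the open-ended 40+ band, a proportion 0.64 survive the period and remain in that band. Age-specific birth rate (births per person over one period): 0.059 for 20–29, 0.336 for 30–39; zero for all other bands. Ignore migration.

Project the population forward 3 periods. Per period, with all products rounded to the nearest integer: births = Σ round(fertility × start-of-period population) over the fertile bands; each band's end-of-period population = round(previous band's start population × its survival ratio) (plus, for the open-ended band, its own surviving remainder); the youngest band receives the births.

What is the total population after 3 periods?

250005

Period 1:
Births: 26000 × 0.059 = 1534, 86000 × 0.336 = 28896 → 30430
10–19: 42000 × 0.959 = 40278
20–29: 86000 × 0.965 = 82990
30–39: 26000 × 0.958 = 24908
40+: 86000 × 0.949 + 72000 × 0.64 = 81614 + 46080 = 127694
End of period: [30430, 40278, 82990, 24908, 127694]
Period 2:
Births: 82990 × 0.059 = 4896, 24908 × 0.336 = 8369 → 13265
10–19: 30430 × 0.959 = 29182
20–29: 40278 × 0.965 = 38868
30–39: 82990 × 0.958 = 79504
40+: 24908 × 0.949 + 127694 × 0.64 = 23638 + 81724 = 105362
End of period: [13265, 29182, 38868, 79504, 105362]
Period 3:
Births: 38868 × 0.059 = 2293, 79504 × 0.336 = 26713 → 29006
10–19: 13265 × 0.959 = 12721
20–29: 29182 × 0.965 = 28161
30–39: 38868 × 0.958 = 37236
40+: 79504 × 0.949 + 105362 × 0.64 = 75449 + 67432 = 142881
End of period: [29006, 12721, 28161, 37236, 142881]
Total after period 3: 29006 + 12721 + 28161 + 37236 + 142881 = 250005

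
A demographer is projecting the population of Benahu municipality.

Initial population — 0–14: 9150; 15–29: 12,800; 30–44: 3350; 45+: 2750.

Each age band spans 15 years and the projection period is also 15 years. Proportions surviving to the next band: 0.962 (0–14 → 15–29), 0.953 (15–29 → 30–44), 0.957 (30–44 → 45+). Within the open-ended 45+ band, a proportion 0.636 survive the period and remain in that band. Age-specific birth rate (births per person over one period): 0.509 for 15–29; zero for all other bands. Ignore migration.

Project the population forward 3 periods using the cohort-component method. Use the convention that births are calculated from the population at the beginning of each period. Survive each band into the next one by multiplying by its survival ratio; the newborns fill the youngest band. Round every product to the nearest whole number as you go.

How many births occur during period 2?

[period 1]
Births: 12800 × 0.509 = 6515
15–29: 9150 × 0.962 = 8802
30–44: 12800 × 0.953 = 12198
45+: 3350 × 0.957 + 2750 × 0.636 = 3206 + 1749 = 4955
Giving 6515 / 8802 / 12198 / 4955.
[period 2]
Births: 8802 × 0.509 = 4480
15–29: 6515 × 0.962 = 6267
30–44: 8802 × 0.953 = 8388
45+: 12198 × 0.957 + 4955 × 0.636 = 11673 + 3151 = 14824
Giving 4480 / 6267 / 8388 / 14824.

4480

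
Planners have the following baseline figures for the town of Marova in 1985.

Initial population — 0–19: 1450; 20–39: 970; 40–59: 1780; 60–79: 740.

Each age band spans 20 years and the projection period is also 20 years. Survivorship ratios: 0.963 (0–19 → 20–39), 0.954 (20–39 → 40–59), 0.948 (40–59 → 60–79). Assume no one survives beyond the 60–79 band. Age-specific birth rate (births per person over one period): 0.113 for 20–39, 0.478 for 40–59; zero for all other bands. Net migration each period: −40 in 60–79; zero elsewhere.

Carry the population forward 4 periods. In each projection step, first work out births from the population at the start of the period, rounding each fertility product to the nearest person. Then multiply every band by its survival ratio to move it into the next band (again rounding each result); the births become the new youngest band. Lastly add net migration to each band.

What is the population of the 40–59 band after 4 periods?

(Bands numbered youngest = 1 to oldest = 4.)
Period 1.
Births: 970 × 0.113 = 110 ; 1780 × 0.478 = 851 — total 961
Band 2: 1450 × 0.963 = 1396
Band 3: 970 × 0.954 = 925
Band 4: 1780 × 0.948 = 1687
Net migration: Band 4 − 40 → 1647
End of period: [961, 1396, 925, 1647]
Period 2.
Births: 1396 × 0.113 = 158 ; 925 × 0.478 = 442 — total 600
Band 2: 961 × 0.963 = 925
Band 3: 1396 × 0.954 = 1332
Band 4: 925 × 0.948 = 877
Net migration: Band 4 − 40 → 837
End of period: [600, 925, 1332, 837]
Period 3.
Births: 925 × 0.113 = 105 ; 1332 × 0.478 = 637 — total 742
Band 2: 600 × 0.963 = 578
Band 3: 925 × 0.954 = 882
Band 4: 1332 × 0.948 = 1263
Net migration: Band 4 − 40 → 1223
End of period: [742, 578, 882, 1223]
Period 4.
Births: 578 × 0.113 = 65 ; 882 × 0.478 = 422 — total 487
Band 2: 742 × 0.963 = 715
Band 3: 578 × 0.954 = 551
Band 4: 882 × 0.948 = 836
Net migration: Band 4 − 40 → 796
End of period: [487, 715, 551, 796]

551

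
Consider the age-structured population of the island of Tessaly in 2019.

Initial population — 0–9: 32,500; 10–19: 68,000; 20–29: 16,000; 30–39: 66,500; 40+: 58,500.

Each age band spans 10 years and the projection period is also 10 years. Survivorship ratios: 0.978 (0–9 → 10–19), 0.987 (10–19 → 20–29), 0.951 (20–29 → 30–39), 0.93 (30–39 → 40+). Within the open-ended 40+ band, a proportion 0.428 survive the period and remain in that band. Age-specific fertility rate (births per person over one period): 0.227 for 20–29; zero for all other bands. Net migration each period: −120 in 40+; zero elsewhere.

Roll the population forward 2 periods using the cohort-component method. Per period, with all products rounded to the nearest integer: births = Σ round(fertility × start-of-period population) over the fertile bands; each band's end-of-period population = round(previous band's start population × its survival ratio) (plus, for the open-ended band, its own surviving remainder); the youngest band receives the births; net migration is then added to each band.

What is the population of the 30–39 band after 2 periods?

63827

Call the bands 1 to 5, youngest first.
[period 1]
Births: 16000 × 0.227 = 3632
Band 2: 32500 × 0.978 = 31785
Band 3: 68000 × 0.987 = 67116
Band 4: 16000 × 0.951 = 15216
Band 5: 66500 × 0.93 + 58500 × 0.428 = 61845 + 25038 = 86883
Net migration: Band 5 − 120 → 86763
End of period: [3632, 31785, 67116, 15216, 86763]
[period 2]
Births: 67116 × 0.227 = 15235
Band 2: 3632 × 0.978 = 3552
Band 3: 31785 × 0.987 = 31372
Band 4: 67116 × 0.951 = 63827
Band 5: 15216 × 0.93 + 86763 × 0.428 = 14151 + 37135 = 51286
Net migration: Band 5 − 120 → 51166
End of period: [15235, 3552, 31372, 63827, 51166]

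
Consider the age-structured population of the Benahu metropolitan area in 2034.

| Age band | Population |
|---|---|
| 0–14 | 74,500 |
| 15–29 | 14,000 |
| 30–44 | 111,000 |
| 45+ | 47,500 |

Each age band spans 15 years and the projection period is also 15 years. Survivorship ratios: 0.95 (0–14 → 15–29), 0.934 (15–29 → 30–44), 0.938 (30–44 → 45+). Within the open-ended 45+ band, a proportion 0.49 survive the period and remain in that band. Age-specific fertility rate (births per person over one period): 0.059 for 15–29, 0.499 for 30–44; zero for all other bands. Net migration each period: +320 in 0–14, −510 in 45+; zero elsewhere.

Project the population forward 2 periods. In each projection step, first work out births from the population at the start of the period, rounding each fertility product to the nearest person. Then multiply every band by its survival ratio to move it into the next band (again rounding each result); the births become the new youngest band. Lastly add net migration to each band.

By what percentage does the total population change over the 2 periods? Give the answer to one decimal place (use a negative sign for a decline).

-17.1

Period 1:
Births: 14000 * 0.059 = 826  |  111000 * 0.499 = 55389 — total 56215
15–29: 74500 * 0.95 = 70775
30–44: 14000 * 0.934 = 13076
45+: 111000 * 0.938 + 47500 * 0.49 = 104118 + 23275 = 127393
Net migration: 0–14 + 320 → 56535; 45+ − 510 → 126883
Giving 56535 / 70775 / 13076 / 126883.
Period 2:
Births: 70775 * 0.059 = 4176  |  13076 * 0.499 = 6525 — total 10701
15–29: 56535 * 0.95 = 53708
30–44: 70775 * 0.934 = 66104
45+: 13076 * 0.938 + 126883 * 0.49 = 12265 + 62173 = 74438
Net migration: 0–14 + 320 → 11021; 45+ − 510 → 73928
Giving 11021 / 53708 / 66104 / 73928.
Total: 247000 → 204761; change = -42239; percentage change = -17.1%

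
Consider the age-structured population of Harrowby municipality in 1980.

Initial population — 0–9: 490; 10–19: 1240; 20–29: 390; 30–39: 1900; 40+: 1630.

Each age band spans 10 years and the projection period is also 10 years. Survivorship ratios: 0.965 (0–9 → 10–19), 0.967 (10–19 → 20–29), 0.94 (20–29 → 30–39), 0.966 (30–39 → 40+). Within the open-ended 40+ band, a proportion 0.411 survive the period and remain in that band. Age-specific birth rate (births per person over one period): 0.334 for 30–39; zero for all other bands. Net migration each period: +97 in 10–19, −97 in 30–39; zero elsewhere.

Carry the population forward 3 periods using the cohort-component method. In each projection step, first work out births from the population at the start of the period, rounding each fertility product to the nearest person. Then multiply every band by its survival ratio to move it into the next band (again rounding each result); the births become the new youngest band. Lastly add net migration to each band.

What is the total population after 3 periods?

Period 1:
Births: 1900 × 0.334 = 635
10–19: 490 × 0.965 = 473
20–29: 1240 × 0.967 = 1199
30–39: 390 × 0.94 = 367
40+: 1900 × 0.966 + 1630 × 0.411 = 1835 + 670 = 2505
Net migration: 10–19 + 97 → 570; 30–39 − 97 → 270
Population now: 0–9=635, 10–19=570, 20–29=1199, 30–39=270, 40+=2505
Period 2:
Births: 270 × 0.334 = 90
10–19: 635 × 0.965 = 613
20–29: 570 × 0.967 = 551
30–39: 1199 × 0.94 = 1127
40+: 270 × 0.966 + 2505 × 0.411 = 261 + 1030 = 1291
Net migration: 10–19 + 97 → 710; 30–39 − 97 → 1030
Population now: 0–9=90, 10–19=710, 20–29=551, 30–39=1030, 40+=1291
Period 3:
Births: 1030 × 0.334 = 344
10–19: 90 × 0.965 = 87
20–29: 710 × 0.967 = 687
30–39: 551 × 0.94 = 518
40+: 1030 × 0.966 + 1291 × 0.411 = 995 + 531 = 1526
Net migration: 10–19 + 97 → 184; 30–39 − 97 → 421
Population now: 0–9=344, 10–19=184, 20–29=687, 30–39=421, 40+=1526
Total after period 3: 344 + 184 + 687 + 421 + 1526 = 3162

3162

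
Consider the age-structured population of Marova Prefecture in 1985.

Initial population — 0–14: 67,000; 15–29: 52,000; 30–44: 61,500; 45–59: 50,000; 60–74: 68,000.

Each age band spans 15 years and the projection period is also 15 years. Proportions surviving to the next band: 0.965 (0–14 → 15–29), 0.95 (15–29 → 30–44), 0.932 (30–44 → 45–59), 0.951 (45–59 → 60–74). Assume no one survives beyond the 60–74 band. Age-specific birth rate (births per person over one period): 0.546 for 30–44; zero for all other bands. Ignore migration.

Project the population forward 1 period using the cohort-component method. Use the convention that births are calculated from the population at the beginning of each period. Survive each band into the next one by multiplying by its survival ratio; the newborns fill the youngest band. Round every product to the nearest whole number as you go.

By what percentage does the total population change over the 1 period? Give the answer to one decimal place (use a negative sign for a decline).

Numbering the groups 1..5 from youngest to oldest:
Period 1.
Births: 61500 * 0.546 = 33579
Group 2: 67000 * 0.965 = 64655
Group 3: 52000 * 0.95 = 49400
Group 4: 61500 * 0.932 = 57318
Group 5: 50000 * 0.951 = 47550
End of period: [33579, 64655, 49400, 57318, 47550]
Total: 298500 → 252502; change = -45998; percentage change = -15.4%

-15.4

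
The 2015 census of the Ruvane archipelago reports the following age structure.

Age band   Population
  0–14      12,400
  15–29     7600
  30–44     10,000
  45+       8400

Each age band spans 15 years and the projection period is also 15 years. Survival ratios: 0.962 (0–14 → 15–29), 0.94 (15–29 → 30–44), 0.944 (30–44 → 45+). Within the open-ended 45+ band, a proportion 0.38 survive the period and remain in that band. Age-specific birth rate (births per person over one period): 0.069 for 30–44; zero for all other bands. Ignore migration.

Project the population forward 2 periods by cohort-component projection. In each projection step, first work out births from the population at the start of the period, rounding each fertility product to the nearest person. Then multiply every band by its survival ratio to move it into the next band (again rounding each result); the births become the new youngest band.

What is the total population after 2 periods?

23914

Call the groups 1 to 4, youngest first.
After projecting period 1:
Births: 10000 * 0.069 = 690
Group 2: 12400 * 0.962 = 11929
Group 3: 7600 * 0.94 = 7144
Group 4: 10000 * 0.944 + 8400 * 0.38 = 9440 + 3192 = 12632
End of period: [690, 11929, 7144, 12632]
After projecting period 2:
Births: 7144 * 0.069 = 493
Group 2: 690 * 0.962 = 664
Group 3: 11929 * 0.94 = 11213
Group 4: 7144 * 0.944 + 12632 * 0.38 = 6744 + 4800 = 11544
End of period: [493, 664, 11213, 11544]
Total after period 2: 493 + 664 + 11213 + 11544 = 23914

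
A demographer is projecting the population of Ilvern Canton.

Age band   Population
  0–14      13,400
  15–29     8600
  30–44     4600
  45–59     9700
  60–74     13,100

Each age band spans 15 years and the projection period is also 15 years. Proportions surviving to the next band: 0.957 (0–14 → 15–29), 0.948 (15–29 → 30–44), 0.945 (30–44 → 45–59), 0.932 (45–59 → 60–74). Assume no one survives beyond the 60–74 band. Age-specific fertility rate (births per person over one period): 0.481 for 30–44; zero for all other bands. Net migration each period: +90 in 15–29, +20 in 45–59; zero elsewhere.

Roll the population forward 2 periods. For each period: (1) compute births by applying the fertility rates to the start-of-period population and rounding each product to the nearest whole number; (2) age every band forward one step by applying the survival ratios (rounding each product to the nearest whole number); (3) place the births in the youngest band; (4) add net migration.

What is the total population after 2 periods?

After projecting period 1:
Births: 4600 × 0.481 = 2213
15–29: 13400 × 0.957 = 12824
30–44: 8600 × 0.948 = 8153
45–59: 4600 × 0.945 = 4347
60–74: 9700 × 0.932 = 9040
Net migration: 15–29 + 90 → 12914; 45–59 + 20 → 4367
Giving 2213 / 12914 / 8153 / 4367 / 9040.
After projecting period 2:
Births: 8153 × 0.481 = 3922
15–29: 2213 × 0.957 = 2118
30–44: 12914 × 0.948 = 12242
45–59: 8153 × 0.945 = 7705
60–74: 4367 × 0.932 = 4070
Net migration: 15–29 + 90 → 2208; 45–59 + 20 → 7725
Giving 3922 / 2208 / 12242 / 7725 / 4070.
Total after period 2: 3922 + 2208 + 12242 + 7725 + 4070 = 30167

30167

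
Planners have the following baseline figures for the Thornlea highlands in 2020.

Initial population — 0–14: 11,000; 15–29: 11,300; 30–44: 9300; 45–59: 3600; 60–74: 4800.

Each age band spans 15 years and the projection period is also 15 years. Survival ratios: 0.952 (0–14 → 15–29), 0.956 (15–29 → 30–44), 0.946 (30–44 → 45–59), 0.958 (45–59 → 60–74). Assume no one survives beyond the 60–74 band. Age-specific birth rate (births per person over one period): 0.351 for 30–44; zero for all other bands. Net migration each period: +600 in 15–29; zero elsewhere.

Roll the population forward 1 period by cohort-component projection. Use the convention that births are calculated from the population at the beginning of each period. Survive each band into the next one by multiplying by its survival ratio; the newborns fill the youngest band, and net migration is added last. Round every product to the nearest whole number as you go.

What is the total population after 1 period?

— Period 1 —
Births: 9300 × 0.351 = 3264
15–29: 11000 × 0.952 = 10472
30–44: 11300 × 0.956 = 10803
45–59: 9300 × 0.946 = 8798
60–74: 3600 × 0.958 = 3449
Net migration: 15–29 + 600 → 11072
End of period: [3264, 11072, 10803, 8798, 3449]
Total after period 1: 3264 + 11072 + 10803 + 8798 + 3449 = 37386

37386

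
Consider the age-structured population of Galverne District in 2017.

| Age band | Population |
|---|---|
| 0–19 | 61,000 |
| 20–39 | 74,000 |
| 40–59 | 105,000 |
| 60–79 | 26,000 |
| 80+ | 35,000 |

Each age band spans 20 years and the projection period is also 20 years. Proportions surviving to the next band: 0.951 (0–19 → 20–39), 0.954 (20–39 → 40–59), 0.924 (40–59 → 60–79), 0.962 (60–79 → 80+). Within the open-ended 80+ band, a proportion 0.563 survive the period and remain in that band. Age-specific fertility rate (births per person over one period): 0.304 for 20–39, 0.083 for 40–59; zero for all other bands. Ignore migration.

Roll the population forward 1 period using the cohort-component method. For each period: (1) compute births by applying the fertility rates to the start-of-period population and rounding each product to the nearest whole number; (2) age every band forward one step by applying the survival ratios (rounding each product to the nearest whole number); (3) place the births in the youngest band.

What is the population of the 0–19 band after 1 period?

31211

Period 1:
Births: 74000 × 0.304 = 22496  |  105000 × 0.083 = 8715 → total 31211
20–39: 61000 × 0.951 = 58011
40–59: 74000 × 0.954 = 70596
60–79: 105000 × 0.924 = 97020
80+: 26000 × 0.962 + 35000 × 0.563 = 25012 + 19705 = 44717
End of period: [31211, 58011, 70596, 97020, 44717]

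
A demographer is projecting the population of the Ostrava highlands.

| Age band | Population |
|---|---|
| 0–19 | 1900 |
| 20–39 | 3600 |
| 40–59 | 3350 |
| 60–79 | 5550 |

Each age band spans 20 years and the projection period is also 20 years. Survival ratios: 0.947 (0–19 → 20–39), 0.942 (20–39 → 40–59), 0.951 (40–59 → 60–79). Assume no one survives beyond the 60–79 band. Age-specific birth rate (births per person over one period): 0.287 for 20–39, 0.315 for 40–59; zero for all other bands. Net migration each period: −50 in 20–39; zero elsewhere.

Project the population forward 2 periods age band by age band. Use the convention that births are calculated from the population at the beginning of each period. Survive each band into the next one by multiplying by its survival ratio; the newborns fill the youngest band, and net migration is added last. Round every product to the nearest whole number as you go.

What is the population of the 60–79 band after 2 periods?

3225

— Period 1 —
Births: 3600 * 0.287 = 1033 ; 3350 * 0.315 = 1055 ⇒ total 2088
20–39: 1900 * 0.947 = 1799
40–59: 3600 * 0.942 = 3391
60–79: 3350 * 0.951 = 3186
Net migration: 20–39 − 50 → 1749
Population now: 0–19=2088, 20–39=1749, 40–59=3391, 60–79=3186
— Period 2 —
Births: 1749 * 0.287 = 502 ; 3391 * 0.315 = 1068 ⇒ total 1570
20–39: 2088 * 0.947 = 1977
40–59: 1749 * 0.942 = 1648
60–79: 3391 * 0.951 = 3225
Net migration: 20–39 − 50 → 1927
Population now: 0–19=1570, 20–39=1927, 40–59=1648, 60–79=3225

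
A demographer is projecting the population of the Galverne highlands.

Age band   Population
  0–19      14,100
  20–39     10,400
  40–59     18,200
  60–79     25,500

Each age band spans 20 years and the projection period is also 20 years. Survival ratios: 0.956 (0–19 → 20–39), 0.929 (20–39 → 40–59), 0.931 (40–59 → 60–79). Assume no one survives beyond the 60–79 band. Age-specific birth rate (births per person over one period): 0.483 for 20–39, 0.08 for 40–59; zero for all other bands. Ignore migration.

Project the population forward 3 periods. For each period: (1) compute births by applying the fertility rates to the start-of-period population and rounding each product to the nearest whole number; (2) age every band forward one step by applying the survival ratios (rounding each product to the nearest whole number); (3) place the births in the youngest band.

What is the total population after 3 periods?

After projecting period 1:
Births: 10400 × 0.483 = 5023  |  18200 × 0.08 = 1456 → 6479
20–39: 14100 × 0.956 = 13480
40–59: 10400 × 0.929 = 9662
60–79: 18200 × 0.931 = 16944
End of period: [6479, 13480, 9662, 16944]
After projecting period 2:
Births: 13480 × 0.483 = 6511  |  9662 × 0.08 = 773 → 7284
20–39: 6479 × 0.956 = 6194
40–59: 13480 × 0.929 = 12523
60–79: 9662 × 0.931 = 8995
End of period: [7284, 6194, 12523, 8995]
After projecting period 3:
Births: 6194 × 0.483 = 2992  |  12523 × 0.08 = 1002 → 3994
20–39: 7284 × 0.956 = 6964
40–59: 6194 × 0.929 = 5754
60–79: 12523 × 0.931 = 11659
End of period: [3994, 6964, 5754, 11659]
Total after period 3: 3994 + 6964 + 5754 + 11659 = 28371

28371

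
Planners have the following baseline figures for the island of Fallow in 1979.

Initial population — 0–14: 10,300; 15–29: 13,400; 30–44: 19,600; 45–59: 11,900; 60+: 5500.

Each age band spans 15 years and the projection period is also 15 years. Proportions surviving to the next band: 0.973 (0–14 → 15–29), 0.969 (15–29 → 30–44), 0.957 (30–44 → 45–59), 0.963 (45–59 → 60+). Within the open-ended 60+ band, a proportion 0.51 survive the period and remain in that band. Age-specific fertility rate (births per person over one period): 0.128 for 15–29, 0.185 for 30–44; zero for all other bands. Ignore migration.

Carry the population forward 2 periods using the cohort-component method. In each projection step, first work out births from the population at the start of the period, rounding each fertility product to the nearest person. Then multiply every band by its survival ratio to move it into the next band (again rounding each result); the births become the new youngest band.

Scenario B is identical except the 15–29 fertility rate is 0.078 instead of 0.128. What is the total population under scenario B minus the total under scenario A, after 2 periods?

-1153

After projecting period 1:
Births: 13400 * 0.128 = 1715 ; 19600 * 0.185 = 3626 ⇒ total 5341
15–29: 10300 * 0.973 = 10022
30–44: 13400 * 0.969 = 12985
45–59: 19600 * 0.957 = 18757
60+: 11900 * 0.963 + 5500 * 0.51 = 11460 + 2805 = 14265
→ [5341, 10022, 12985, 18757, 14265]
After projecting period 2:
Births: 10022 * 0.128 = 1283 ; 12985 * 0.185 = 2402 ⇒ total 3685
15–29: 5341 * 0.973 = 5197
30–44: 10022 * 0.969 = 9711
45–59: 12985 * 0.957 = 12427
60+: 18757 * 0.963 + 14265 * 0.51 = 18063 + 7275 = 25338
→ [3685, 5197, 9711, 12427, 25338]
Scenario A total after 2 periods: 56358
Scenario B projection —
After projecting period 1:
Births: 13400 * 0.078 = 1045 ; 19600 * 0.185 = 3626 ⇒ total 4671
15–29: 10300 * 0.973 = 10022
30–44: 13400 * 0.969 = 12985
45–59: 19600 * 0.957 = 18757
60+: 11900 * 0.963 + 5500 * 0.51 = 11460 + 2805 = 14265
→ [4671, 10022, 12985, 18757, 14265]
After projecting period 2:
Births: 10022 * 0.078 = 782 ; 12985 * 0.185 = 2402 ⇒ total 3184
15–29: 4671 * 0.973 = 4545
30–44: 10022 * 0.969 = 9711
45–59: 12985 * 0.957 = 12427
60+: 18757 * 0.963 + 14265 * 0.51 = 18063 + 7275 = 25338
→ [3184, 4545, 9711, 12427, 25338]
Scenario B total after 2 periods: 55205
Difference B − A = 55205 − 56358 = -1153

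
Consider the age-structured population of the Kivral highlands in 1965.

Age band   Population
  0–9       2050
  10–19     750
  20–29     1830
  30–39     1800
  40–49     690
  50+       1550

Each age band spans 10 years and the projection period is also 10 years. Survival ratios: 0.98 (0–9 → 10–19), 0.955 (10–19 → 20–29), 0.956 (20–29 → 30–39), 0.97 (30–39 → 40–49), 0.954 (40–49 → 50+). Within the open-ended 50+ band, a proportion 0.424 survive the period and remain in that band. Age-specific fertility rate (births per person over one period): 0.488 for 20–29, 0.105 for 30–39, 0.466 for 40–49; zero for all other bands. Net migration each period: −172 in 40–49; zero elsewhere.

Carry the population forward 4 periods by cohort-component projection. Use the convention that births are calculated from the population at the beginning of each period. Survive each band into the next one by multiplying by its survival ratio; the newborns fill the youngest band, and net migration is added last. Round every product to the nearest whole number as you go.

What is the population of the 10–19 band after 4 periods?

[period 1]
Births: 1830 * 0.488 = 893, 1800 * 0.105 = 189, 690 * 0.466 = 322 ⇒ total 1404
10–19: 2050 * 0.98 = 2009
20–29: 750 * 0.955 = 716
30–39: 1830 * 0.956 = 1749
40–49: 1800 * 0.97 = 1746
50+: 690 * 0.954 + 1550 * 0.424 = 658 + 657 = 1315
Net migration: 40–49 − 172 → 1574
End of period: [1404, 2009, 716, 1749, 1574, 1315]
[period 2]
Births: 716 * 0.488 = 349, 1749 * 0.105 = 184, 1574 * 0.466 = 733 ⇒ total 1266
10–19: 1404 * 0.98 = 1376
20–29: 2009 * 0.955 = 1919
30–39: 716 * 0.956 = 684
40–49: 1749 * 0.97 = 1697
50+: 1574 * 0.954 + 1315 * 0.424 = 1502 + 558 = 2060
Net migration: 40–49 − 172 → 1525
End of period: [1266, 1376, 1919, 684, 1525, 2060]
[period 3]
Births: 1919 * 0.488 = 936, 684 * 0.105 = 72, 1525 * 0.466 = 711 ⇒ total 1719
10–19: 1266 * 0.98 = 1241
20–29: 1376 * 0.955 = 1314
30–39: 1919 * 0.956 = 1835
40–49: 684 * 0.97 = 663
50+: 1525 * 0.954 + 2060 * 0.424 = 1455 + 873 = 2328
Net migration: 40–49 − 172 → 491
End of period: [1719, 1241, 1314, 1835, 491, 2328]
[period 4]
Births: 1314 * 0.488 = 641, 1835 * 0.105 = 193, 491 * 0.466 = 229 ⇒ total 1063
10–19: 1719 * 0.98 = 1685
20–29: 1241 * 0.955 = 1185
30–39: 1314 * 0.956 = 1256
40–49: 1835 * 0.97 = 1780
50+: 491 * 0.954 + 2328 * 0.424 = 468 + 987 = 1455
Net migration: 40–49 − 172 → 1608
End of period: [1063, 1685, 1185, 1256, 1608, 1455]

1685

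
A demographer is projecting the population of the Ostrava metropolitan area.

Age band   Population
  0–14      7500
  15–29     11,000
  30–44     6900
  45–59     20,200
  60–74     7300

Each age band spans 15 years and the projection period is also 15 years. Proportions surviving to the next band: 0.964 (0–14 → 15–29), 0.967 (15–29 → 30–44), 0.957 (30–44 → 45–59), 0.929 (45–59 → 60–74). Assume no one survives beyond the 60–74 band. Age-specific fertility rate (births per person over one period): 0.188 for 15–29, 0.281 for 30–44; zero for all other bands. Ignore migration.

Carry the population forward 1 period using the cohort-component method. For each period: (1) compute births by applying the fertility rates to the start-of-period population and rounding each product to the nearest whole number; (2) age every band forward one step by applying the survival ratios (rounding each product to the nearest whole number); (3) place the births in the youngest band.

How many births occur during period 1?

Numbering the groups 1..5 from youngest to oldest:
— Period 1 —
Births: 11000 * 0.188 = 2068  |  6900 * 0.281 = 1939 ⇒ total 4007
Group 2: 7500 * 0.964 = 7230
Group 3: 11000 * 0.967 = 10637
Group 4: 6900 * 0.957 = 6603
Group 5: 20200 * 0.929 = 18766
Giving 4007 / 7230 / 10637 / 6603 / 18766.

4007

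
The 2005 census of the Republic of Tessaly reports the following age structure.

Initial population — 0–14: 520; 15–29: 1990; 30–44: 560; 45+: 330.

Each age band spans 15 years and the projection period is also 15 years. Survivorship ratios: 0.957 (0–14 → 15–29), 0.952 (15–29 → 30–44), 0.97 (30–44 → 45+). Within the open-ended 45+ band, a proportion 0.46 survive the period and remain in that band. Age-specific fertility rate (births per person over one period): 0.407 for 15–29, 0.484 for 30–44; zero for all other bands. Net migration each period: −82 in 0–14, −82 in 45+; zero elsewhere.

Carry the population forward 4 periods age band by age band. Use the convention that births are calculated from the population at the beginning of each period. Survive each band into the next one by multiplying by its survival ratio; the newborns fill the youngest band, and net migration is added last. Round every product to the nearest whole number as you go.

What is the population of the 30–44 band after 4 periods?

After projecting period 1:
Births: 1990 × 0.407 = 810  |  560 × 0.484 = 271 ⇒ total 1081
15–29: 520 × 0.957 = 498
30–44: 1990 × 0.952 = 1894
45+: 560 × 0.97 + 330 × 0.46 = 543 + 152 = 695
Net migration: 0–14 − 82 → 999; 45+ − 82 → 613
End of period: [999, 498, 1894, 613]
After projecting period 2:
Births: 498 × 0.407 = 203  |  1894 × 0.484 = 917 ⇒ total 1120
15–29: 999 × 0.957 = 956
30–44: 498 × 0.952 = 474
45+: 1894 × 0.97 + 613 × 0.46 = 1837 + 282 = 2119
Net migration: 0–14 − 82 → 1038; 45+ − 82 → 2037
End of period: [1038, 956, 474, 2037]
After projecting period 3:
Births: 956 × 0.407 = 389  |  474 × 0.484 = 229 ⇒ total 618
15–29: 1038 × 0.957 = 993
30–44: 956 × 0.952 = 910
45+: 474 × 0.97 + 2037 × 0.46 = 460 + 937 = 1397
Net migration: 0–14 − 82 → 536; 45+ − 82 → 1315
End of period: [536, 993, 910, 1315]
After projecting period 4:
Births: 993 × 0.407 = 404  |  910 × 0.484 = 440 ⇒ total 844
15–29: 536 × 0.957 = 513
30–44: 993 × 0.952 = 945
45+: 910 × 0.97 + 1315 × 0.46 = 883 + 605 = 1488
Net migration: 0–14 − 82 → 762; 45+ − 82 → 1406
End of period: [762, 513, 945, 1406]

945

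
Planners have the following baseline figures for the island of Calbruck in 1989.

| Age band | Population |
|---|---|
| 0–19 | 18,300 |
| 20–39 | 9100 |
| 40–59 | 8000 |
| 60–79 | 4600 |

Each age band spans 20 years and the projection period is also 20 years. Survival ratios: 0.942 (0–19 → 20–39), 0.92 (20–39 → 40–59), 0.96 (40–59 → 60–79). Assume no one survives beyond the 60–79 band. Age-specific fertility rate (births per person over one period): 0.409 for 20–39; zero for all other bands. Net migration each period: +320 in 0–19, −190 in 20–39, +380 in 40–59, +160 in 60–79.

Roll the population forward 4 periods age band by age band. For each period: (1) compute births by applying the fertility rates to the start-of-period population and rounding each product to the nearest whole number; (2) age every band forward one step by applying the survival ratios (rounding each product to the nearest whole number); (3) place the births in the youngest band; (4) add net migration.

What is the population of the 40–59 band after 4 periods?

[period 1]
Births: 9100 * 0.409 = 3722
20–39: 18300 * 0.942 = 17239
40–59: 9100 * 0.92 = 8372
60–79: 8000 * 0.96 = 7680
Net migration: 0–19 + 320 → 4042; 20–39 − 190 → 17049; 40–59 + 380 → 8752; 60–79 + 160 → 7840
Population now: 0–19=4042, 20–39=17049, 40–59=8752, 60–79=7840
[period 2]
Births: 17049 * 0.409 = 6973
20–39: 4042 * 0.942 = 3808
40–59: 17049 * 0.92 = 15685
60–79: 8752 * 0.96 = 8402
Net migration: 0–19 + 320 → 7293; 20–39 − 190 → 3618; 40–59 + 380 → 16065; 60–79 + 160 → 8562
Population now: 0–19=7293, 20–39=3618, 40–59=16065, 60–79=8562
[period 3]
Births: 3618 * 0.409 = 1480
20–39: 7293 * 0.942 = 6870
40–59: 3618 * 0.92 = 3329
60–79: 16065 * 0.96 = 15422
Net migration: 0–19 + 320 → 1800; 20–39 − 190 → 6680; 40–59 + 380 → 3709; 60–79 + 160 → 15582
Population now: 0–19=1800, 20–39=6680, 40–59=3709, 60–79=15582
[period 4]
Births: 6680 * 0.409 = 2732
20–39: 1800 * 0.942 = 1696
40–59: 6680 * 0.92 = 6146
60–79: 3709 * 0.96 = 3561
Net migration: 0–19 + 320 → 3052; 20–39 − 190 → 1506; 40–59 + 380 → 6526; 60–79 + 160 → 3721
Population now: 0–19=3052, 20–39=1506, 40–59=6526, 60–79=3721

6526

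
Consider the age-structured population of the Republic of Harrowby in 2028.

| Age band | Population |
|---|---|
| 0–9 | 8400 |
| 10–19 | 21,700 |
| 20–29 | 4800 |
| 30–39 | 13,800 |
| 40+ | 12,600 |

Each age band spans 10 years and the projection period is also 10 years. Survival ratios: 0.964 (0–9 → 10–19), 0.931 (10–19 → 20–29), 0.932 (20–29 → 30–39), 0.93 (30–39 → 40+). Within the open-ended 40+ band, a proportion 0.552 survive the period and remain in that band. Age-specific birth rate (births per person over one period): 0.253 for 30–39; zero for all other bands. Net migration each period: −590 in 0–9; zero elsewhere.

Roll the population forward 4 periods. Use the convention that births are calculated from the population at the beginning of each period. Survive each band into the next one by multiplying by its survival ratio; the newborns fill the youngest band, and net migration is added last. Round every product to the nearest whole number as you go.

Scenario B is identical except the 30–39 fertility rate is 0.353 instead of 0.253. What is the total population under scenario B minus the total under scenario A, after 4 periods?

Period 1:
Births: 13800 * 0.253 = 3491
10–19: 8400 * 0.964 = 8098
20–29: 21700 * 0.931 = 20203
30–39: 4800 * 0.932 = 4474
40+: 13800 * 0.93 + 12600 * 0.552 = 12834 + 6955 = 19789
Net migration: 0–9 − 590 → 2901
Population now: 0–9=2901, 10–19=8098, 20–29=20203, 30–39=4474, 40+=19789
Period 2:
Births: 4474 * 0.253 = 1132
10–19: 2901 * 0.964 = 2797
20–29: 8098 * 0.931 = 7539
30–39: 20203 * 0.932 = 18829
40+: 4474 * 0.93 + 19789 * 0.552 = 4161 + 10924 = 15085
Net migration: 0–9 − 590 → 542
Population now: 0–9=542, 10–19=2797, 20–29=7539, 30–39=18829, 40+=15085
Period 3:
Births: 18829 * 0.253 = 4764
10–19: 542 * 0.964 = 522
20–29: 2797 * 0.931 = 2604
30–39: 7539 * 0.932 = 7026
40+: 18829 * 0.93 + 15085 * 0.552 = 17511 + 8327 = 25838
Net migration: 0–9 − 590 → 4174
Population now: 0–9=4174, 10–19=522, 20–29=2604, 30–39=7026, 40+=25838
Period 4:
Births: 7026 * 0.253 = 1778
10–19: 4174 * 0.964 = 4024
20–29: 522 * 0.931 = 486
30–39: 2604 * 0.932 = 2427
40+: 7026 * 0.93 + 25838 * 0.552 = 6534 + 14263 = 20797
Net migration: 0–9 − 590 → 1188
Population now: 0–9=1188, 10–19=4024, 20–29=486, 30–39=2427, 40+=20797
Scenario A total after 4 periods: 28922
Scenario B projection —
Period 1:
Births: 13800 * 0.353 = 4871
10–19: 8400 * 0.964 = 8098
20–29: 21700 * 0.931 = 20203
30–39: 4800 * 0.932 = 4474
40+: 13800 * 0.93 + 12600 * 0.552 = 12834 + 6955 = 19789
Net migration: 0–9 − 590 → 4281
Population now: 0–9=4281, 10–19=8098, 20–29=20203, 30–39=4474, 40+=19789
Period 2:
Births: 4474 * 0.353 = 1579
10–19: 4281 * 0.964 = 4127
20–29: 8098 * 0.931 = 7539
30–39: 20203 * 0.932 = 18829
40+: 4474 * 0.93 + 19789 * 0.552 = 4161 + 10924 = 15085
Net migration: 0–9 − 590 → 989
Population now: 0–9=989, 10–19=4127, 20–29=7539, 30–39=18829, 40+=15085
Period 3:
Births: 18829 * 0.353 = 6647
10–19: 989 * 0.964 = 953
20–29: 4127 * 0.931 = 3842
30–39: 7539 * 0.932 = 7026
40+: 18829 * 0.93 + 15085 * 0.552 = 17511 + 8327 = 25838
Net migration: 0–9 − 590 → 6057
Population now: 0–9=6057, 10–19=953, 20–29=3842, 30–39=7026, 40+=25838
Period 4:
Births: 7026 * 0.353 = 2480
10–19: 6057 * 0.964 = 5839
20–29: 953 * 0.931 = 887
30–39: 3842 * 0.932 = 3581
40+: 7026 * 0.93 + 25838 * 0.552 = 6534 + 14263 = 20797
Net migration: 0–9 − 590 → 1890
Population now: 0–9=1890, 10–19=5839, 20–29=887, 30–39=3581, 40+=20797
Scenario B total after 4 periods: 32994
Difference B − A = 32994 − 28922 = 4072

4072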